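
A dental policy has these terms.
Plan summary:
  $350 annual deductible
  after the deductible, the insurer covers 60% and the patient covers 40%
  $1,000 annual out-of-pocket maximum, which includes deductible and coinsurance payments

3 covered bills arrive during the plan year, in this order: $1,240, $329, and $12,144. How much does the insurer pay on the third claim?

$11,981.60

#1 ($1,240): $350 finishes the deductible; $890 goes to coinsurance; coinsurance $890 × 40% = $356. Cost to patient: $706. OOP to date $706. Plan pays $1,240 − $706 = $534.
#2 ($329): deductible met; 40% of $329 = $131.60. Patient pays $131.60; OOP now $837.60. Plan pays $329 − $131.60 = $197.40.
#3 ($12,144): 40% coinsurance on $12,144 = $4,857.60. OOP would hit $5,695.20 > $1,000, so the cap limits the patient to $1,000 − $837.60 = $162.40. Plan pays $12,144 − $162.40 = $11,981.60.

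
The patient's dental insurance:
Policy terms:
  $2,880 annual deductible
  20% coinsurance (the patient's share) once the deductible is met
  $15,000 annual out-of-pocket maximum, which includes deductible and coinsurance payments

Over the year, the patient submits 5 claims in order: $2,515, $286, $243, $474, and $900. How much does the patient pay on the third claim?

Claim 1 ($2,515): fully absorbed by the deductible. Patient pays $2,515; OOP now $2,515.
Claim 2 ($286): entire amount goes to the deductible. Patient pays $286; OOP now $2,801.
Claim 3 ($243): $79 to deductible, leaving $164; patient's 20% is $32.80. Patient owes $111.80 (running OOP $2,912.80).

$111.80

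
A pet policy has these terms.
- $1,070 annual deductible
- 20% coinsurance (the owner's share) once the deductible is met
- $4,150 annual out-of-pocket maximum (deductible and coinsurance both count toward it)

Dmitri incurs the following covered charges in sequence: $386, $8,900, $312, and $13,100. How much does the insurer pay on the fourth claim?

Bill 1, $386: entire amount goes to the deductible. Owner pays $386; OOP now $386. Plan pays $386 − $386 = $0.
Bill 2, $8,900: $684 to deductible, leaving $8,216; owner's 20% is $1,643.20. Owner owes $2,327.20 (running OOP $2,713.20). Plan pays $8,900 − $2,327.20 = $6,572.80.
Bill 3, $312: deductible met; 20% of $312 = $62.40. Cost to owner: $62.40. OOP to date $2,775.60. Insurer: $312 − $62.40 = $249.60.
Bill 4, $13,100: deductible met; 20% of $13,100 = $2,620. Adding that to $2,775.60 gives $5,395.60, past the $4,150 cap; owner pays only $4,150 − $2,775.60 = $1,374.40. Plan pays $13,100 − $1,374.40 = $11,725.60.

$11,725.60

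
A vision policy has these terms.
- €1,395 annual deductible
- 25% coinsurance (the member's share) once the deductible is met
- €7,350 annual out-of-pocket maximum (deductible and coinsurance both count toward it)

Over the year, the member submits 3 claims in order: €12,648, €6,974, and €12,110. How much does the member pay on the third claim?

Claim 1 — €12,648: deductible takes €1,395, €11,253 remains; 25% of €11,253 = €2,813.25. Cost to member: €4,208.25. OOP to date €4,208.25.
Claim 2 — €6,974: 25% coinsurance on €6,974 = €1,743.50. Member pays €1,743.50; OOP now €5,951.75.
Claim 3 — €12,110: 25% coinsurance on €12,110 = €3,027.50. OOP would hit €8,979.25 > €7,350, so the cap limits the member to €7,350 − €5,951.75 = €1,398.25.

€1,398.25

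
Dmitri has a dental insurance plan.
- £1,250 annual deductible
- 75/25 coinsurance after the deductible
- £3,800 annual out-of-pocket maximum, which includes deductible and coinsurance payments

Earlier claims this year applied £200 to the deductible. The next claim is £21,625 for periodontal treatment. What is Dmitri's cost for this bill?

£3,600

£200 of the £1,250 deductible is already met, leaving £1,050.
After the £1,050 deductible portion, £21,625 − £1,050 = £20,575 is subject to coinsurance.
Coinsurance: £20,575 × 25% = £5,143.75.
So the patient owes £1,050 + £5,143.75 = £6,193.75 before any cap.
Year-to-date out-of-pocket would reach £200 + £6,193.75 = £6,393.75, above the £3,800 maximum, so the patient pays only £3,800 − £200 = £3,600.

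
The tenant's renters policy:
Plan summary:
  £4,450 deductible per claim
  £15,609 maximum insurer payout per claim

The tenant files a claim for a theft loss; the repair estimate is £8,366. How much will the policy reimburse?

£3,916

Subtract the deductible: £8,366 − £4,450 = £3,916.
£3,916 ≤ £15,609, so the limit doesn't bind; insurer pays £3,916.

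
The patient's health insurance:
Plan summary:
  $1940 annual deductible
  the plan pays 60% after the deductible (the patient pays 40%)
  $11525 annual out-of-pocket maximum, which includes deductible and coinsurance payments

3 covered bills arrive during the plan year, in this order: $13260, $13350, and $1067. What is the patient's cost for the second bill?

Claim 1 — $13260: $1940 finishes the deductible; $11320 goes to coinsurance; 40% of $11320 = $4528. Cost to patient: $6468. OOP to date $6468.
Claim 2 — $13350: 40% coinsurance on $13350 = $5340. Adding that to $6468 gives $11808, past the $11525 cap; patient pays only $11525 − $6468 = $5057.

$5057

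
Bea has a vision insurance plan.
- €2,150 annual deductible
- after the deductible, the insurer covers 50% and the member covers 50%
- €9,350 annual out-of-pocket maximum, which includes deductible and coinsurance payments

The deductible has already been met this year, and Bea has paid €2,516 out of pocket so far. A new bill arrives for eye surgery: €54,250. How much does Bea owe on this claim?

With the deductible met, the entire €54,250 is subject to coinsurance.
Member's 50% share of €54,250 is €27,125.
Adding €27,125 to the €2,516 already spent would give €29,641, which exceeds the €9,350 cap; the member pays just €9,350 − €2,516 = €6,834.

€6,834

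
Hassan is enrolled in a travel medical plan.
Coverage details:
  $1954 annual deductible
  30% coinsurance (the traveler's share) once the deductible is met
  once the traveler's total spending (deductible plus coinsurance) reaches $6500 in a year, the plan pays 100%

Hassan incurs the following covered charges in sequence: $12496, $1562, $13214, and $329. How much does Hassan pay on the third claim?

$914.80

Claim 1 ($12496): $1954 finishes the deductible; $10542 goes to coinsurance; 30% of $10542 = $3162.60. Traveler pays $5116.60; OOP now $5116.60.
Claim 2 ($1562): deductible met; 30% of $1562 = $468.60. Traveler owes $468.60 (running OOP $5585.20).
Claim 3 ($13214): deductible met; 30% of $13214 = $3964.20. Adding that to $5585.20 gives $9549.40, past the $6500 cap; traveler pays only $6500 − $5585.20 = $914.80.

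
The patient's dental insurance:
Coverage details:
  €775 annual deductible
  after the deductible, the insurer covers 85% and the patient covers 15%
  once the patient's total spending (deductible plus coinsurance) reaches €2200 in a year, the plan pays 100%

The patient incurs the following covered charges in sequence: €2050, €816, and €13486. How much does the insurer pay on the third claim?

Claim 1 (€2050): €775 finishes the deductible; €1275 goes to coinsurance; coinsurance €1275 × 15% = €191.25. Cost to patient: €966.25. OOP to date €966.25. Plan pays €2050 − €966.25 = €1083.75.
Claim 2 (€816): 15% coinsurance on €816 = €122.40. Patient owes €122.40 (running OOP €1088.65). Plan pays €816 − €122.40 = €693.60.
Claim 3 (€13486): deductible met; 15% of €13486 = €2022.90. OOP would hit €3111.55 > €2200, so the cap limits the patient to €2200 − €1088.65 = €1111.35. Insurer: €13486 − €1111.35 = €12374.65.

€12374.65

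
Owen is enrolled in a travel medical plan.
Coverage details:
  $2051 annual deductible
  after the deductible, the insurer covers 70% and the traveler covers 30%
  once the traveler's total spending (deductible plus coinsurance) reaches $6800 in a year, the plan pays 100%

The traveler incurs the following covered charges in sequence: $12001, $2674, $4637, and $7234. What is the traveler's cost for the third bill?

#1 ($12001): $2051 finishes the deductible; $9950 goes to coinsurance; 30% of $9950 = $2985. Traveler pays $5036; OOP now $5036.
#2 ($2674): deductible already satisfied, so traveler's share is 30% × $2674 = $802.20. Traveler owes $802.20 (running OOP $5838.20).
#3 ($4637): deductible already satisfied, so traveler's share is 30% × $4637 = $1391.10. Adding that to $5838.20 gives $7229.30, past the $6800 cap; traveler pays only $6800 − $5838.20 = $961.80.

$961.80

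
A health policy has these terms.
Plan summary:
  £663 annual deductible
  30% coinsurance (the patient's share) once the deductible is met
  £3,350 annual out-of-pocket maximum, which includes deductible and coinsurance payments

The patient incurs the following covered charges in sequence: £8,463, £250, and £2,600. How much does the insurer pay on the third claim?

£2,328

Bill 1, £8,463: £663 to deductible, leaving £7,800; coinsurance £7,800 × 30% = £2,340. Patient pays £3,003; OOP now £3,003. Plan pays £8,463 − £3,003 = £5,460.
Bill 2, £250: deductible met; 30% of £250 = £75. Patient pays £75; OOP now £3,078. Plan pays £250 − £75 = £175.
Bill 3, £2,600: deductible already satisfied, so patient's share is 30% × £2,600 = £780. That would push OOP to £3,858, over the £3,350 cap, so patient pays £3,350 − £3,078 = £272. Insurer: £2,600 − £272 = £2,328.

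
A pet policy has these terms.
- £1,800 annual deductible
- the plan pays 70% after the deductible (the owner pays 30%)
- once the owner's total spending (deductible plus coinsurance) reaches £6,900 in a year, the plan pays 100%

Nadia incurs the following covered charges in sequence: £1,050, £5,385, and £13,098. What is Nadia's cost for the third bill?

Claim 1 — £1,050: all of it applies to the deductible. Owner owes £1,050 (running OOP £1,050).
Claim 2 — £5,385: £750 to deductible, leaving £4,635; owner's 30% is £1,390.50. Owner owes £2,140.50 (running OOP £3,190.50).
Claim 3 — £13,098: deductible already satisfied, so owner's share is 30% × £13,098 = £3,929.40. That would push OOP to £7,119.90, over the £6,900 cap, so owner pays £6,900 − £3,190.50 = £3,709.50.

£3,709.50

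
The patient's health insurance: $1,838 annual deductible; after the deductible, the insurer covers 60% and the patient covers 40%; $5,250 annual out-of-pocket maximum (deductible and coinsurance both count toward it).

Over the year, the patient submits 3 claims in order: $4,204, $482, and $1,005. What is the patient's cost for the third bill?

$402

Claim 1 — $4,204: deductible takes $1,838, $2,366 remains; patient's 40% is $946.40. Patient owes $2,784.40 (running OOP $2,784.40).
Claim 2 — $482: 40% coinsurance on $482 = $192.80. Patient owes $192.80 (running OOP $2,977.20).
Claim 3 — $1,005: deductible already satisfied, so patient's share is 40% × $1,005 = $402. Patient owes $402 (running OOP $3,379.20).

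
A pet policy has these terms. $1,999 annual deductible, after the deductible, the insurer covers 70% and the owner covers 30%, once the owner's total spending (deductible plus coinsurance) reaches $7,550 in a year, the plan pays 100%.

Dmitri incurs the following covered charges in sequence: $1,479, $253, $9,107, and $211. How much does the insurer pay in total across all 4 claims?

#1 ($1,479): fully absorbed by the deductible. Owner owes $1,479 (running OOP $1,479). Plan pays $1,479 − $1,479 = $0.
#2 ($253): all of it applies to the deductible. Owner owes $253 (running OOP $1,732). Plan pays $253 − $253 = $0.
#3 ($9,107): $267 finishes the deductible; $8,840 goes to coinsurance; 30% of $8,840 = $2,652. Cost to owner: $2,919. OOP to date $4,651. Insurer: $9,107 − $2,919 = $6,188.
#4 ($211): 30% coinsurance on $211 = $63.30. Owner owes $63.30 (running OOP $4,714.30). Insurer: $211 − $63.30 = $147.70.
Insurer total: $0 + $0 + $6,188 + $147.70 = $6,335.70.

$6,335.70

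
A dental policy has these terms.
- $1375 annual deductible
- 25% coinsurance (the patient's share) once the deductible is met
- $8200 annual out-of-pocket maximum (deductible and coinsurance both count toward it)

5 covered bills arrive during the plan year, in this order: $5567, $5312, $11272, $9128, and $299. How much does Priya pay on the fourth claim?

Bill 1, $5567: $1375 finishes the deductible; $4192 goes to coinsurance; patient's 25% is $1048. Patient owes $2423 (running OOP $2423).
Bill 2, $5312: 25% coinsurance on $5312 = $1328. Patient owes $1328 (running OOP $3751).
Bill 3, $11272: 25% coinsurance on $11272 = $2818. Cost to patient: $2818. OOP to date $6569.
Bill 4, $9128: deductible already satisfied, so patient's share is 25% × $9128 = $2282. That would push OOP to $8851, over the $8200 cap, so patient pays $8200 − $6569 = $1631.

$1631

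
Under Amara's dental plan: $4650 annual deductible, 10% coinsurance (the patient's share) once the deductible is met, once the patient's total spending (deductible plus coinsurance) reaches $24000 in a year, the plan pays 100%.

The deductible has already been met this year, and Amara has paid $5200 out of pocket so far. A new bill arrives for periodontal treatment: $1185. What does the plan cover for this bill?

$1066.50

The deductible is already satisfied, so the full bill goes to coinsurance.
Coinsurance: $1185 × 10% = $118.50.
Year-to-date out-of-pocket becomes $5200 + $118.50 = $5318.50, still under the $24000 maximum, so no cap applies.
Insurer pays the balance: $1185 − $118.50 = $1066.50.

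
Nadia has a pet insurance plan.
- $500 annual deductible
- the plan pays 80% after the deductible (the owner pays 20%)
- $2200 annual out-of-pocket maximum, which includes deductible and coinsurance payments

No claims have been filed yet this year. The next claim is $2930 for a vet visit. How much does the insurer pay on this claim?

$1944

The full $500 deductible is still open; $500 of this bill applies to it.
After the $500 deductible portion, $2930 − $500 = $2430 is subject to coinsurance.
Coinsurance: $2430 × 20% = $486.
That puts the owner's cost at $500 + $486 = $986 before any cap.
Total out-of-pocket so far would be $0 + $986 = $986, below the $2200 cap — no reduction.
Insurer pays the balance: $2930 − $986 = $1944.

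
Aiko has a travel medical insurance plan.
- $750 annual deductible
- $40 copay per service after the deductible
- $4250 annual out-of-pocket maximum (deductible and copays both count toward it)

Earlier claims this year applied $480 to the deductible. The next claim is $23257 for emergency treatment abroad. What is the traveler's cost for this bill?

$310

Remaining deductible: $750 − $480 = $270.
After the $270 deductible portion, $23257 − $270 = $22987 is subject to the copay.
Copay on this service: $40.
Traveler responsibility before any cap: $270 + $40 = $310.
Total out-of-pocket so far would be $480 + $310 = $790, below the $4250 cap — no reduction.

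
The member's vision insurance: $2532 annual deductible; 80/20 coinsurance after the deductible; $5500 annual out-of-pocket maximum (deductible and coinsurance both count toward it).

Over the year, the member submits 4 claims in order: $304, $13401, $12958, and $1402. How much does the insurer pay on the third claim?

$12224.60

Claim 1 — $304: all of it applies to the deductible. Member pays $304; OOP now $304. Plan pays $304 − $304 = $0.
Claim 2 — $13401: $2228 finishes the deductible; $11173 goes to coinsurance; coinsurance $11173 × 20% = $2234.60. Member pays $4462.60; OOP now $4766.60. Plan pays $13401 − $4462.60 = $8938.40.
Claim 3 — $12958: 20% coinsurance on $12958 = $2591.60. That would push OOP to $7358.20, over the $5500 cap, so member pays $5500 − $4766.60 = $733.40. Insurer: $12958 − $733.40 = $12224.60.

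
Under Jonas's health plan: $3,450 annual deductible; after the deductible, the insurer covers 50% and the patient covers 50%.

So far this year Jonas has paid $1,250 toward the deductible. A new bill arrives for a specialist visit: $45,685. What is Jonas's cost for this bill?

$23,942.50

Deductible still to meet: $3,450 − $1,250 = $2,200.
The remaining $43,485 (= $45,685 − $2,200) moves to coinsurance.
Coinsurance: $43,485 × 50% = $21,742.50.
Patient responsibility: $2,200 + $21,742.50 = $23,942.50.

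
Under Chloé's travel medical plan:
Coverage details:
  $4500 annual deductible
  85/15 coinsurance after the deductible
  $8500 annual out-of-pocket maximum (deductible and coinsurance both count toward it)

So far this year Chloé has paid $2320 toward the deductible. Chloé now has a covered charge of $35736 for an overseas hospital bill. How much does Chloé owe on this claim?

Remaining deductible: $4500 − $2320 = $2180.
After the $2180 deductible portion, $35736 − $2180 = $33556 is subject to coinsurance.
Coinsurance: $33556 × 15% = $5033.40.
So the traveler owes $2180 + $5033.40 = $7213.40 before any cap.
Year-to-date out-of-pocket would reach $2320 + $7213.40 = $9533.40, above the $8500 maximum, so the traveler pays only $8500 − $2320 = $6180.

$6180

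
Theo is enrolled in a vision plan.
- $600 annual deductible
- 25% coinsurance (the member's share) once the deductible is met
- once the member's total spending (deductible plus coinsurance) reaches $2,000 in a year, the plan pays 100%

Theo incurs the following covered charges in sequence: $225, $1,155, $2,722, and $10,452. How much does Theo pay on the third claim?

$680.50

#1 ($225): fully absorbed by the deductible. Member pays $225; OOP now $225.
#2 ($1,155): $375 to deductible, leaving $780; member's 25% is $195. Member owes $570 (running OOP $795).
#3 ($2,722): 25% coinsurance on $2,722 = $680.50. Member owes $680.50 (running OOP $1,475.50).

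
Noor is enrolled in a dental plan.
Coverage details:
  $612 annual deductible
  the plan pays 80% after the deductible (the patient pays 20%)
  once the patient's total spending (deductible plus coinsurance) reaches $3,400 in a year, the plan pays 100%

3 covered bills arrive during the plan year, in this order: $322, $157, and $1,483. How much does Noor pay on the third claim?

$403

Claim 1 ($322): fully absorbed by the deductible. Cost to patient: $322. OOP to date $322.
Claim 2 ($157): all of it applies to the deductible. Patient owes $157 (running OOP $479).
Claim 3 ($1,483): $133 to deductible, leaving $1,350; 20% of $1,350 = $270. Cost to patient: $403. OOP to date $882.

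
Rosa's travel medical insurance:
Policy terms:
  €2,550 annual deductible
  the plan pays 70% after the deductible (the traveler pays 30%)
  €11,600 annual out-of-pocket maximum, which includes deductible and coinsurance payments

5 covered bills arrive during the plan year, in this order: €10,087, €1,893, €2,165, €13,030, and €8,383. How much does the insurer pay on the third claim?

Claim 1 — €10,087: deductible takes €2,550, €7,537 remains; traveler's 30% is €2,261.10. Traveler pays €4,811.10; OOP now €4,811.10. Insurer: €10,087 − €4,811.10 = €5,275.90.
Claim 2 — €1,893: deductible met; 30% of €1,893 = €567.90. Cost to traveler: €567.90. OOP to date €5,379. Plan pays €1,893 − €567.90 = €1,325.10.
Claim 3 — €2,165: deductible already satisfied, so traveler's share is 30% × €2,165 = €649.50. Traveler owes €649.50 (running OOP €6,028.50). Insurer: €2,165 − €649.50 = €1,515.50.

€1,515.50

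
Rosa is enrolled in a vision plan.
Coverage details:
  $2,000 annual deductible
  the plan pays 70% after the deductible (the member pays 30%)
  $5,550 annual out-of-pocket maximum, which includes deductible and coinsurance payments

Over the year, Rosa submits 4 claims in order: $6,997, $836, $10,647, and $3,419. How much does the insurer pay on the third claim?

$8,846.90

Claim 1 ($6,997): $2,000 to deductible, leaving $4,997; coinsurance $4,997 × 30% = $1,499.10. Member owes $3,499.10 (running OOP $3,499.10). Insurer: $6,997 − $3,499.10 = $3,497.90.
Claim 2 ($836): deductible already satisfied, so member's share is 30% × $836 = $250.80. Member pays $250.80; OOP now $3,749.90. Plan pays $836 − $250.80 = $585.20.
Claim 3 ($10,647): deductible already satisfied, so member's share is 30% × $10,647 = $3,194.10. Adding that to $3,749.90 gives $6,944, past the $5,550 cap; member pays only $5,550 − $3,749.90 = $1,800.10. Insurer: $10,647 − $1,800.10 = $8,846.90.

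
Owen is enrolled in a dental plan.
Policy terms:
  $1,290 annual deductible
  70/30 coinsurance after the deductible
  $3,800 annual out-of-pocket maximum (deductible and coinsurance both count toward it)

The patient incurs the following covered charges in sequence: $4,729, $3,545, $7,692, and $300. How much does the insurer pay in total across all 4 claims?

$12,466

Bill 1, $4,729: deductible takes $1,290, $3,439 remains; coinsurance $3,439 × 30% = $1,031.70. Cost to patient: $2,321.70. OOP to date $2,321.70. Plan pays $4,729 − $2,321.70 = $2,407.30.
Bill 2, $3,545: 30% coinsurance on $3,545 = $1,063.50. Cost to patient: $1,063.50. OOP to date $3,385.20. Insurer: $3,545 − $1,063.50 = $2,481.50.
Bill 3, $7,692: 30% coinsurance on $7,692 = $2,307.60. OOP would hit $5,692.80 > $3,800, so the cap limits the patient to $3,800 − $3,385.20 = $414.80. Insurer: $7,692 − $414.80 = $7,277.20.
Bill 4, $300: 30% coinsurance on $300 = $90. Adding that to $3,800 gives $3,890, past the $3,800 cap; patient pays only $3,800 − $3,800 = $0. Insurer: $300 − $0 = $300.
Insurer total = bills − patient's total = $16,266 − $3,800 = $12,466.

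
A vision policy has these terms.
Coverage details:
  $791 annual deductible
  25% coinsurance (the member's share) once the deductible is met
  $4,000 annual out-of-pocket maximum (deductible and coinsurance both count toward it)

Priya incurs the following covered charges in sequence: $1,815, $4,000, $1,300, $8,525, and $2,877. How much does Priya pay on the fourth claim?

$1,628

Claim 1 — $1,815: deductible takes $791, $1,024 remains; coinsurance $1,024 × 25% = $256. Cost to member: $1,047. OOP to date $1,047.
Claim 2 — $4,000: deductible already satisfied, so member's share is 25% × $4,000 = $1,000. Cost to member: $1,000. OOP to date $2,047.
Claim 3 — $1,300: deductible already satisfied, so member's share is 25% × $1,300 = $325. Member owes $325 (running OOP $2,372).
Claim 4 — $8,525: deductible met; 25% of $8,525 = $2,131.25. OOP would hit $4,503.25 > $4,000, so the cap limits the member to $4,000 − $2,372 = $1,628.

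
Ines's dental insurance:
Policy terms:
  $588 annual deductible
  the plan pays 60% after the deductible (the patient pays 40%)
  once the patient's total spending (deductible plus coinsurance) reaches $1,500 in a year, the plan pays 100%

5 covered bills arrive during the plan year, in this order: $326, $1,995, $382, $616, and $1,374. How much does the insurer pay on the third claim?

Claim 1 — $326: entire amount goes to the deductible. Patient pays $326; OOP now $326. Plan pays $326 − $326 = $0.
Claim 2 — $1,995: deductible takes $262, $1,733 remains; patient's 40% is $693.20. Patient pays $955.20; OOP now $1,281.20. Insurer: $1,995 − $955.20 = $1,039.80.
Claim 3 — $382: deductible met; 40% of $382 = $152.80. Patient owes $152.80 (running OOP $1,434). Plan pays $382 − $152.80 = $229.20.

$229.20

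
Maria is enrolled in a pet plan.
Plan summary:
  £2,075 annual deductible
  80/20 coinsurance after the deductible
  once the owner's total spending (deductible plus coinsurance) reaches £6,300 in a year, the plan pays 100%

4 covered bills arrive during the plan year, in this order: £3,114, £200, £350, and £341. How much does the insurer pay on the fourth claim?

Bill 1, £3,114: £2,075 to deductible, leaving £1,039; coinsurance £1,039 × 20% = £207.80. Owner owes £2,282.80 (running OOP £2,282.80). Plan pays £3,114 − £2,282.80 = £831.20.
Bill 2, £200: deductible met; 20% of £200 = £40. Owner pays £40; OOP now £2,322.80. Plan pays £200 − £40 = £160.
Bill 3, £350: deductible met; 20% of £350 = £70. Cost to owner: £70. OOP to date £2,392.80. Plan pays £350 − £70 = £280.
Bill 4, £341: deductible already satisfied, so owner's share is 20% × £341 = £68.20. Owner owes £68.20 (running OOP £2,461). Insurer: £341 − £68.20 = £272.80.

£272.80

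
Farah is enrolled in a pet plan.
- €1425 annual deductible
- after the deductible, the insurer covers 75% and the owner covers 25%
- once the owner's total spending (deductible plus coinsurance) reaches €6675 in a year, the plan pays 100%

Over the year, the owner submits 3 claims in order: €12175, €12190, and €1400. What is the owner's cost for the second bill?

#1 (€12175): deductible takes €1425, €10750 remains; 25% of €10750 = €2687.50. Owner owes €4112.50 (running OOP €4112.50).
#2 (€12190): 25% coinsurance on €12190 = €3047.50. That would push OOP to €7160, over the €6675 cap, so owner pays €6675 − €4112.50 = €2562.50.

€2562.50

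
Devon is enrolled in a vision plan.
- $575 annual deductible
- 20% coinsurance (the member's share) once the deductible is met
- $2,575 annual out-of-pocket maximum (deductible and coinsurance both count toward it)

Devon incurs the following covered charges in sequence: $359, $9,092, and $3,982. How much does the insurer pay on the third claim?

$3,757.20

Claim 1 — $359: all of it applies to the deductible. Member pays $359; OOP now $359. Insurer: $359 − $359 = $0.
Claim 2 — $9,092: deductible takes $216, $8,876 remains; coinsurance $8,876 × 20% = $1,775.20. Member owes $1,991.20 (running OOP $2,350.20). Insurer: $9,092 − $1,991.20 = $7,100.80.
Claim 3 — $3,982: 20% coinsurance on $3,982 = $796.40. OOP would hit $3,146.60 > $2,575, so the cap limits the member to $2,575 − $2,350.20 = $224.80. Plan pays $3,982 − $224.80 = $3,757.20.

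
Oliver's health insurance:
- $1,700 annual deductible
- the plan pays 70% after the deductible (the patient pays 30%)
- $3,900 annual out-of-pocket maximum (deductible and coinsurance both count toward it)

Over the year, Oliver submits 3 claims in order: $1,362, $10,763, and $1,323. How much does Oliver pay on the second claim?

$2,538

#1 ($1,362): all of it applies to the deductible. Patient pays $1,362; OOP now $1,362.
#2 ($10,763): $338 finishes the deductible; $10,425 goes to coinsurance; 30% of $10,425 = $3,127.50. Claim cost before the cap: $338 + $3,127.50 = $3,465.50. That would push OOP to $4,827.50, over the $3,900 cap, so patient pays $3,900 − $1,362 = $2,538.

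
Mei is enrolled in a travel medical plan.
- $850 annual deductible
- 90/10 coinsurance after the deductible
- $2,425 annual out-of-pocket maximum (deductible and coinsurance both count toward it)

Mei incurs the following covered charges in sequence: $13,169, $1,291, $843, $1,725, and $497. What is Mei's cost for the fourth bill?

Bill 1, $13,169: $850 to deductible, leaving $12,319; coinsurance $12,319 × 10% = $1,231.90. Traveler pays $2,081.90; OOP now $2,081.90.
Bill 2, $1,291: 10% coinsurance on $1,291 = $129.10. Traveler pays $129.10; OOP now $2,211.
Bill 3, $843: deductible already satisfied, so traveler's share is 10% × $843 = $84.30. Traveler pays $84.30; OOP now $2,295.30.
Bill 4, $1,725: deductible met; 10% of $1,725 = $172.50. That would push OOP to $2,467.80, over the $2,425 cap, so traveler pays $2,425 − $2,295.30 = $129.70.

$129.70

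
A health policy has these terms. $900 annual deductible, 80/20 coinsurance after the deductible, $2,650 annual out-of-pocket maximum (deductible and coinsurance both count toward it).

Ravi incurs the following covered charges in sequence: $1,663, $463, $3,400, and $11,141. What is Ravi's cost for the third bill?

$680

#1 ($1,663): deductible takes $900, $763 remains; 20% of $763 = $152.60. Patient owes $1,052.60 (running OOP $1,052.60).
#2 ($463): deductible met; 20% of $463 = $92.60. Cost to patient: $92.60. OOP to date $1,145.20.
#3 ($3,400): deductible already satisfied, so patient's share is 20% × $3,400 = $680. Cost to patient: $680. OOP to date $1,825.20.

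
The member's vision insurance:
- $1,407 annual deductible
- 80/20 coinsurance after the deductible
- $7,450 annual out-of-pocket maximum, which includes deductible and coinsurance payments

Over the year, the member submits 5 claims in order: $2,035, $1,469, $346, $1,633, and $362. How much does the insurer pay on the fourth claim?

Claim 1 — $2,035: deductible takes $1,407, $628 remains; coinsurance $628 × 20% = $125.60. Member pays $1,532.60; OOP now $1,532.60. Insurer: $2,035 − $1,532.60 = $502.40.
Claim 2 — $1,469: deductible already satisfied, so member's share is 20% × $1,469 = $293.80. Member owes $293.80 (running OOP $1,826.40). Insurer: $1,469 − $293.80 = $1,175.20.
Claim 3 — $346: 20% coinsurance on $346 = $69.20. Member owes $69.20 (running OOP $1,895.60). Insurer: $346 − $69.20 = $276.80.
Claim 4 — $1,633: deductible already satisfied, so member's share is 20% × $1,633 = $326.60. Member owes $326.60 (running OOP $2,222.20). Insurer: $1,633 − $326.60 = $1,306.40.

$1,306.40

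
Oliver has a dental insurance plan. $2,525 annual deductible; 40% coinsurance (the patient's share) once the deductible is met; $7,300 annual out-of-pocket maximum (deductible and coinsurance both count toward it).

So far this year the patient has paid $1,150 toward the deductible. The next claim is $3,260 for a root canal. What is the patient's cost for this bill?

$2,129

Deductible still to meet: $2,525 − $1,150 = $1,375.
The remaining $1,885 (= $3,260 − $1,375) moves to coinsurance.
Patient's 40% share of $1,885 is $754.
So the patient owes $1,375 + $754 = $2,129 before any cap.
Year-to-date out-of-pocket becomes $1,150 + $2,129 = $3,279, still under the $7,300 maximum, so no cap applies.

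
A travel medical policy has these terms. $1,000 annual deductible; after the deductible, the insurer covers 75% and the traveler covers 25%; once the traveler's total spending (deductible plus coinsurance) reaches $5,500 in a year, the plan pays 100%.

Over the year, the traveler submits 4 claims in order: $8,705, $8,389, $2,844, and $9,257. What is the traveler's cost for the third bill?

Claim 1 — $8,705: $1,000 to deductible, leaving $7,705; coinsurance $7,705 × 25% = $1,926.25. Traveler owes $2,926.25 (running OOP $2,926.25).
Claim 2 — $8,389: deductible met; 25% of $8,389 = $2,097.25. Traveler owes $2,097.25 (running OOP $5,023.50).
Claim 3 — $2,844: deductible already satisfied, so traveler's share is 25% × $2,844 = $711. OOP would hit $5,734.50 > $5,500, so the cap limits the traveler to $5,500 − $5,023.50 = $476.50.

$476.50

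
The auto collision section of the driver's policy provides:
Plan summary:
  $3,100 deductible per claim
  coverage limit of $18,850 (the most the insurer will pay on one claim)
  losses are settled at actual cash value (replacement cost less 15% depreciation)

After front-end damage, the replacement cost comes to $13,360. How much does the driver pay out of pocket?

Depreciate 15%: the covered value is $13,360 × 0.85 = $11,356.
After the deductible, $11,356 − $3,100 = $8,256 remains.
$8,256 ≤ $18,850, so the limit doesn't bind; insurer pays $8,256.
Out of pocket: $13,360 − $8,256 = $5,104.

$5,104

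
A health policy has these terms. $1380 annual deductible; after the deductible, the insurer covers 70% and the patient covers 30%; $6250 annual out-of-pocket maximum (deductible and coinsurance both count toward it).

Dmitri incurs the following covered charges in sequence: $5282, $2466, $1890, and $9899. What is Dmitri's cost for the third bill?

Claim 1 — $5282: deductible takes $1380, $3902 remains; patient's 30% is $1170.60. Patient pays $2550.60; OOP now $2550.60.
Claim 2 — $2466: deductible met; 30% of $2466 = $739.80. Patient pays $739.80; OOP now $3290.40.
Claim 3 — $1890: 30% coinsurance on $1890 = $567. Patient pays $567; OOP now $3857.40.

$567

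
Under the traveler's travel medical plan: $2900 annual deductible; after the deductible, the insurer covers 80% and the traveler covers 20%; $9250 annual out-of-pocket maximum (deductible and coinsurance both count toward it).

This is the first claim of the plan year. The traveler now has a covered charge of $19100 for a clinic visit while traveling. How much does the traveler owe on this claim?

The full $2900 deductible is still open; $2900 of this bill applies to it.
That leaves $19100 − $2900 = $16200 for coinsurance.
20% of $16200 = $3240 falls to the traveler.
Traveler responsibility before any cap: $2900 + $3240 = $6140.
Total out-of-pocket so far would be $0 + $6140 = $6140, below the $9250 cap — no reduction.

$6140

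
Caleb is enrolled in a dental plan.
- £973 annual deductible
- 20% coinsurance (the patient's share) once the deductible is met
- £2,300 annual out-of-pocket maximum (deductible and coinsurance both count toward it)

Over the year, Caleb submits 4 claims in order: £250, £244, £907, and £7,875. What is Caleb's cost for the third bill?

Claim 1 (£250): entire amount goes to the deductible. Cost to patient: £250. OOP to date £250.
Claim 2 (£244): fully absorbed by the deductible. Patient pays £244; OOP now £494.
Claim 3 (£907): £479 finishes the deductible; £428 goes to coinsurance; 20% of £428 = £85.60. Cost to patient: £564.60. OOP to date £1,058.60.

£564.60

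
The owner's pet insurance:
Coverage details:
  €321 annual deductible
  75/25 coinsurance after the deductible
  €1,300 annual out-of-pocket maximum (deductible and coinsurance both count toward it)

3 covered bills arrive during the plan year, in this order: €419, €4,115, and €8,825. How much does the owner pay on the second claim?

Bill 1, €419: €321 finishes the deductible; €98 goes to coinsurance; coinsurance €98 × 25% = €24.50. Owner pays €345.50; OOP now €345.50.
Bill 2, €4,115: deductible met; 25% of €4,115 = €1,028.75. OOP would hit €1,374.25 > €1,300, so the cap limits the owner to €1,300 − €345.50 = €954.50.

€954.50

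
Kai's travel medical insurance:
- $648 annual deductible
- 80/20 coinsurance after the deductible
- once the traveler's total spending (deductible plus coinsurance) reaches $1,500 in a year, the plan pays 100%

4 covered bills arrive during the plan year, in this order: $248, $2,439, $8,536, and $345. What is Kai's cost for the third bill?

$444.20

Bill 1, $248: fully absorbed by the deductible. Traveler owes $248 (running OOP $248).
Bill 2, $2,439: deductible takes $400, $2,039 remains; coinsurance $2,039 × 20% = $407.80. Traveler pays $807.80; OOP now $1,055.80.
Bill 3, $8,536: deductible already satisfied, so traveler's share is 20% × $8,536 = $1,707.20. Adding that to $1,055.80 gives $2,763, past the $1,500 cap; traveler pays only $1,500 − $1,055.80 = $444.20.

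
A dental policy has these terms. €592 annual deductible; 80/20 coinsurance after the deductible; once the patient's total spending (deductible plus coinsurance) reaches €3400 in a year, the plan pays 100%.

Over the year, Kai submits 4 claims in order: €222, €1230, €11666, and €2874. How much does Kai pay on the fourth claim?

Bill 1, €222: fully absorbed by the deductible. Patient owes €222 (running OOP €222).
Bill 2, €1230: deductible takes €370, €860 remains; coinsurance €860 × 20% = €172. Patient pays €542; OOP now €764.
Bill 3, €11666: 20% coinsurance on €11666 = €2333.20. Cost to patient: €2333.20. OOP to date €3097.20.
Bill 4, €2874: 20% coinsurance on €2874 = €574.80. That would push OOP to €3672, over the €3400 cap, so patient pays €3400 − €3097.20 = €302.80.

€302.80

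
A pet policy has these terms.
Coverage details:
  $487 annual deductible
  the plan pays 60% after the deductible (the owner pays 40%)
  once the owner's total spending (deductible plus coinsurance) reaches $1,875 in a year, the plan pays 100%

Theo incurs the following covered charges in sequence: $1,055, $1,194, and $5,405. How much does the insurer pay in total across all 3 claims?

#1 ($1,055): deductible takes $487, $568 remains; 40% of $568 = $227.20. Cost to owner: $714.20. OOP to date $714.20. Plan pays $1,055 − $714.20 = $340.80.
#2 ($1,194): deductible met; 40% of $1,194 = $477.60. Owner owes $477.60 (running OOP $1,191.80). Insurer: $1,194 − $477.60 = $716.40.
#3 ($5,405): deductible met; 40% of $5,405 = $2,162. OOP would hit $3,353.80 > $1,875, so the cap limits the owner to $1,875 − $1,191.80 = $683.20. Insurer: $5,405 − $683.20 = $4,721.80.
Insurer total = bills − owner's total = $7,654 − $1,875 = $5,779.

$5,779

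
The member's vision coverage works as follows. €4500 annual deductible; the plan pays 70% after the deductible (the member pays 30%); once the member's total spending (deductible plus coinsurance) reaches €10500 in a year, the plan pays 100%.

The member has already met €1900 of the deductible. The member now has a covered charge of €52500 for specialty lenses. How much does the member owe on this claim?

€8600

€1900 of the €4500 deductible is already met, leaving €2600.
That leaves €52500 − €2600 = €49900 for coinsurance.
Coinsurance: €49900 × 30% = €14970.
So the member owes €2600 + €14970 = €17570 before any cap.
That would bring total out-of-pocket to €19470, past the €10500 cap. The member is capped at €10500 − €1900 = €8600 on this claim.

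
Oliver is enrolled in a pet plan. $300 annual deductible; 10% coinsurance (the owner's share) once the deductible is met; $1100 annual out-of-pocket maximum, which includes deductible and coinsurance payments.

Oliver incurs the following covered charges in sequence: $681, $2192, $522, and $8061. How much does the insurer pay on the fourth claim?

Claim 1 ($681): $300 to deductible, leaving $381; owner's 10% is $38.10. Owner owes $338.10 (running OOP $338.10). Insurer: $681 − $338.10 = $342.90.
Claim 2 ($2192): deductible met; 10% of $2192 = $219.20. Owner owes $219.20 (running OOP $557.30). Insurer: $2192 − $219.20 = $1972.80.
Claim 3 ($522): deductible already satisfied, so owner's share is 10% × $522 = $52.20. Owner pays $52.20; OOP now $609.50. Plan pays $522 − $52.20 = $469.80.
Claim 4 ($8061): deductible already satisfied, so owner's share is 10% × $8061 = $806.10. Adding that to $609.50 gives $1415.60, past the $1100 cap; owner pays only $1100 − $609.50 = $490.50. Insurer: $8061 − $490.50 = $7570.50.

$7570.50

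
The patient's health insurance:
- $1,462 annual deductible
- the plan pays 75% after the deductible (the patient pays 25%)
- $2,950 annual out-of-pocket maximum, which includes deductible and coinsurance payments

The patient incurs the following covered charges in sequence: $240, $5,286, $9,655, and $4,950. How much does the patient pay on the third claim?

$472

Claim 1 ($240): all of it applies to the deductible. Cost to patient: $240. OOP to date $240.
Claim 2 ($5,286): deductible takes $1,222, $4,064 remains; patient's 25% is $1,016. Patient pays $2,238; OOP now $2,478.
Claim 3 ($9,655): 25% coinsurance on $9,655 = $2,413.75. OOP would hit $4,891.75 > $2,950, so the cap limits the patient to $2,950 − $2,478 = $472.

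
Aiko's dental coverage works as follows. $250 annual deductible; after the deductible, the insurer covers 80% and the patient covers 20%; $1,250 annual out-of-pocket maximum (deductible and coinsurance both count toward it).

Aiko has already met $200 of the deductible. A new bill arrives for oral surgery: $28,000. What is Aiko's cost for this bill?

$1,050

Deductible still to meet: $250 − $200 = $50.
The remaining $27,950 (= $28,000 − $50) moves to coinsurance.
20% of $27,950 = $5,590 falls to the patient.
That puts the patient's cost at $50 + $5,590 = $5,640 before any cap.
Year-to-date out-of-pocket would reach $200 + $5,640 = $5,840, above the $1,250 maximum, so the patient pays only $1,250 − $200 = $1,050.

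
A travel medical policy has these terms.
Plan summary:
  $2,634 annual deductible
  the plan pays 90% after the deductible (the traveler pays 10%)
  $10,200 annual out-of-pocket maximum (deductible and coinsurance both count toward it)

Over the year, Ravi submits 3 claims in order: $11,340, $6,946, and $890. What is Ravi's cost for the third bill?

#1 ($11,340): $2,634 finishes the deductible; $8,706 goes to coinsurance; 10% of $8,706 = $870.60. Traveler owes $3,504.60 (running OOP $3,504.60).
#2 ($6,946): deductible already satisfied, so traveler's share is 10% × $6,946 = $694.60. Traveler pays $694.60; OOP now $4,199.20.
#3 ($890): 10% coinsurance on $890 = $89. Traveler owes $89 (running OOP $4,288.20).

$89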